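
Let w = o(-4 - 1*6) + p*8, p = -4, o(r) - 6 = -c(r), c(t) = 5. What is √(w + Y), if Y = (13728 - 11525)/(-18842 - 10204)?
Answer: 91*I*√3166014/29046 ≈ 5.5746*I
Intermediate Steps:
o(r) = 1 (o(r) = 6 - 1*5 = 6 - 5 = 1)
w = -31 (w = 1 - 4*8 = 1 - 32 = -31)
Y = -2203/29046 (Y = 2203/(-29046) = 2203*(-1/29046) = -2203/29046 ≈ -0.075845)
√(w + Y) = √(-31 - 2203/29046) = √(-902629/29046) = 91*I*√3166014/29046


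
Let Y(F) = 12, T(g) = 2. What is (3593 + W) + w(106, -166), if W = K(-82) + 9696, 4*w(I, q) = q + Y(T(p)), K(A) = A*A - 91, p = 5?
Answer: 39767/2 ≈ 19884.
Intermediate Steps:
K(A) = -91 + A² (K(A) = A² - 91 = -91 + A²)
w(I, q) = 3 + q/4 (w(I, q) = (q + 12)/4 = (12 + q)/4 = 3 + q/4)
W = 16329 (W = (-91 + (-82)²) + 9696 = (-91 + 6724) + 9696 = 6633 + 9696 = 16329)
(3593 + W) + w(106, -166) = (3593 + 16329) + (3 + (¼)*(-166)) = 19922 + (3 - 83/2) = 19922 - 77/2 = 39767/2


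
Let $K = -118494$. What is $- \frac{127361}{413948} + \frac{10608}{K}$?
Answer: $- \frac{3247112453}{8175059052} \approx -0.3972$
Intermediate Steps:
$- \frac{127361}{413948} + \frac{10608}{K} = - \frac{127361}{413948} + \frac{10608}{-118494} = \left(-127361\right) \frac{1}{413948} + 10608 \left(- \frac{1}{118494}\right) = - \frac{127361}{413948} - \frac{1768}{19749} = - \frac{3247112453}{8175059052}$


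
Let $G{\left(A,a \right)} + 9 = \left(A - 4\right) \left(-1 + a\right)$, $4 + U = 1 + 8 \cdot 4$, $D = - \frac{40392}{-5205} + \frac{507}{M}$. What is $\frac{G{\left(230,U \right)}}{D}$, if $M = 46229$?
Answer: $\frac{506830023485}{623306901} \approx 813.13$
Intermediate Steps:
$D = \frac{623306901}{80207315}$ ($D = - \frac{40392}{-5205} + \frac{507}{46229} = \left(-40392\right) \left(- \frac{1}{5205}\right) + 507 \cdot \frac{1}{46229} = \frac{13464}{1735} + \frac{507}{46229} = \frac{623306901}{80207315} \approx 7.7712$)
$U = 29$ ($U = -4 + \left(1 + 8 \cdot 4\right) = -4 + \left(1 + 32\right) = -4 + 33 = 29$)
$G{\left(A,a \right)} = -9 + \left(-1 + a\right) \left(-4 + A\right)$ ($G{\left(A,a \right)} = -9 + \left(A - 4\right) \left(-1 + a\right) = -9 + \left(-4 + A\right) \left(-1 + a\right) = -9 + \left(-1 + a\right) \left(-4 + A\right)$)
$\frac{G{\left(230,U \right)}}{D} = \frac{-5 - 230 - 116 + 230 \cdot 29}{\frac{623306901}{80207315}} = \left(-5 - 230 - 116 + 6670\right) \frac{80207315}{623306901} = 6319 \cdot \frac{80207315}{623306901} = \frac{506830023485}{623306901}$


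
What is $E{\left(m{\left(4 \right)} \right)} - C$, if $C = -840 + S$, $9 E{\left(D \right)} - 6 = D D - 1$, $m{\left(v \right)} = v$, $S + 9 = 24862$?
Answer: $- \frac{72032}{3} \approx -24011.0$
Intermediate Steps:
$S = 24853$ ($S = -9 + 24862 = 24853$)
$E{\left(D \right)} = \frac{5}{9} + \frac{D^{2}}{9}$ ($E{\left(D \right)} = \frac{2}{3} + \frac{D D - 1}{9} = \frac{2}{3} + \frac{D^{2} - 1}{9} = \frac{2}{3} + \frac{-1 + D^{2}}{9} = \frac{2}{3} + \left(- \frac{1}{9} + \frac{D^{2}}{9}\right) = \frac{5}{9} + \frac{D^{2}}{9}$)
$C = 24013$ ($C = -840 + 24853 = 24013$)
$E{\left(m{\left(4 \right)} \right)} - C = \left(\frac{5}{9} + \frac{4^{2}}{9}\right) - 24013 = \left(\frac{5}{9} + \frac{1}{9} \cdot 16\right) - 24013 = \left(\frac{5}{9} + \frac{16}{9}\right) - 24013 = \frac{7}{3} - 24013 = - \frac{72032}{3}$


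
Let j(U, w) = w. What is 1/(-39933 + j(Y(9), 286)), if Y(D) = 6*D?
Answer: -1/39647 ≈ -2.5223e-5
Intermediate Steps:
1/(-39933 + j(Y(9), 286)) = 1/(-39933 + 286) = 1/(-39647) = -1/39647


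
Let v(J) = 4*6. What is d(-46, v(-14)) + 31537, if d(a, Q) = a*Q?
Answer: 30433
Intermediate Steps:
v(J) = 24
d(a, Q) = Q*a
d(-46, v(-14)) + 31537 = 24*(-46) + 31537 = -1104 + 31537 = 30433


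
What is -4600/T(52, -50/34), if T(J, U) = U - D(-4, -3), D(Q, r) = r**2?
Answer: 39100/89 ≈ 439.33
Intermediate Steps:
T(J, U) = -9 + U (T(J, U) = U - 1*(-3)**2 = U - 1*9 = U - 9 = -9 + U)
-4600/T(52, -50/34) = -4600/(-9 - 50/34) = -4600/(-9 - 50*1/34) = -4600/(-9 - 25/17) = -4600/(-178/17) = -4600*(-17/178) = 39100/89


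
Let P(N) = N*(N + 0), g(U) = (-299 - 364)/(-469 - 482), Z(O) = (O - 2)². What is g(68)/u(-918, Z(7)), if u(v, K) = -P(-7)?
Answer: -221/15533 ≈ -0.014228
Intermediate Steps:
Z(O) = (-2 + O)²
g(U) = 221/317 (g(U) = -663/(-951) = -663*(-1/951) = 221/317)
P(N) = N² (P(N) = N*N = N²)
u(v, K) = -49 (u(v, K) = -1*(-7)² = -1*49 = -49)
g(68)/u(-918, Z(7)) = (221/317)/(-49) = (221/317)*(-1/49) = -221/15533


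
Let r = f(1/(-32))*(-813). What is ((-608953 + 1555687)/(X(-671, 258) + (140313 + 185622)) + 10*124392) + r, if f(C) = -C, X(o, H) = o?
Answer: 27903108819/22432 ≈ 1.2439e+6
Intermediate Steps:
r = -813/32 (r = -1/(-32)*(-813) = -1*(-1/32)*(-813) = (1/32)*(-813) = -813/32 ≈ -25.406)
((-608953 + 1555687)/(X(-671, 258) + (140313 + 185622)) + 10*124392) + r = ((-608953 + 1555687)/(-671 + (140313 + 185622)) + 10*124392) - 813/32 = (946734/(-671 + 325935) + 1243920) - 813/32 = (946734/325264 + 1243920) - 813/32 = (946734*(1/325264) + 1243920) - 813/32 = (16323/5608 + 1243920) - 813/32 = 6975919683/5608 - 813/32 = 27903108819/22432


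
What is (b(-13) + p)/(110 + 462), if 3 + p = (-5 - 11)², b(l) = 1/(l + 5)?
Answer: 2023/4576 ≈ 0.44209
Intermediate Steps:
b(l) = 1/(5 + l)
p = 253 (p = -3 + (-5 - 11)² = -3 + (-16)² = -3 + 256 = 253)
(b(-13) + p)/(110 + 462) = (1/(5 - 13) + 253)/(110 + 462) = (1/(-8) + 253)/572 = (-⅛ + 253)/572 = (1/572)*(2023/8) = 2023/4576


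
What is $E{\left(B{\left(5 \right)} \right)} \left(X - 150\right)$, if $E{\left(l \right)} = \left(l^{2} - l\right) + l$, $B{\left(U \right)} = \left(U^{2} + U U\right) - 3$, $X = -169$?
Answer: $-704671$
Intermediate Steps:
$B{\left(U \right)} = -3 + 2 U^{2}$ ($B{\left(U \right)} = \left(U^{2} + U^{2}\right) - 3 = 2 U^{2} - 3 = -3 + 2 U^{2}$)
$E{\left(l \right)} = l^{2}$
$E{\left(B{\left(5 \right)} \right)} \left(X - 150\right) = \left(-3 + 2 \cdot 5^{2}\right)^{2} \left(-169 - 150\right) = \left(-3 + 2 \cdot 25\right)^{2} \left(-319\right) = \left(-3 + 50\right)^{2} \left(-319\right) = 47^{2} \left(-319\right) = 2209 \left(-319\right) = -704671$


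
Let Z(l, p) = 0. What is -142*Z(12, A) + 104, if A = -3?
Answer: 104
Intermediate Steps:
-142*Z(12, A) + 104 = -142*0 + 104 = 0 + 104 = 104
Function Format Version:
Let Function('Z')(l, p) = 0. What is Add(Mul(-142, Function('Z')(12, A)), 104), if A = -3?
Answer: 104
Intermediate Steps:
Add(Mul(-142, Function('Z')(12, A)), 104) = Add(Mul(-142, 0), 104) = Add(0, 104) = 104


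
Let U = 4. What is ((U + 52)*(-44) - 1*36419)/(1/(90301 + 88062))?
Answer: -6935288529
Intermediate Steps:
((U + 52)*(-44) - 1*36419)/(1/(90301 + 88062)) = ((4 + 52)*(-44) - 1*36419)/(1/(90301 + 88062)) = (56*(-44) - 36419)/(1/178363) = (-2464 - 36419)/(1/178363) = -38883*178363 = -6935288529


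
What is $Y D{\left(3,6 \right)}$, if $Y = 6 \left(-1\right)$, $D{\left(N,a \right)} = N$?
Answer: $-18$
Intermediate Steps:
$Y = -6$
$Y D{\left(3,6 \right)} = \left(-6\right) 3 = -18$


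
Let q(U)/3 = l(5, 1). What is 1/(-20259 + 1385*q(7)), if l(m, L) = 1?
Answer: -1/16104 ≈ -6.2096e-5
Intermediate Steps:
q(U) = 3 (q(U) = 3*1 = 3)
1/(-20259 + 1385*q(7)) = 1/(-20259 + 1385*3) = 1/(-20259 + 4155) = 1/(-16104) = -1/16104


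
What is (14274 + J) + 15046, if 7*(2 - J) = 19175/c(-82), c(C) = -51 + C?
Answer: 27317957/931 ≈ 29343.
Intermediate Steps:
J = 21037/931 (J = 2 - 19175/(7*(-51 - 82)) = 2 - 19175/(7*(-133)) = 2 - 19175*(-1)/(7*133) = 2 - ⅐*(-19175/133) = 2 + 19175/931 = 21037/931 ≈ 22.596)
(14274 + J) + 15046 = (14274 + 21037/931) + 15046 = 13310131/931 + 15046 = 27317957/931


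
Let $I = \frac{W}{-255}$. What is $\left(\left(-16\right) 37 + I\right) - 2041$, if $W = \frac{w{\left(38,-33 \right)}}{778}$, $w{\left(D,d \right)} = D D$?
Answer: $- \frac{261181157}{99195} \approx -2633.0$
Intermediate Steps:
$w{\left(D,d \right)} = D^{2}$
$W = \frac{722}{389}$ ($W = \frac{38^{2}}{778} = 1444 \cdot \frac{1}{778} = \frac{722}{389} \approx 1.856$)
$I = - \frac{722}{99195}$ ($I = \frac{722}{389 \left(-255\right)} = \frac{722}{389} \left(- \frac{1}{255}\right) = - \frac{722}{99195} \approx -0.0072786$)
$\left(\left(-16\right) 37 + I\right) - 2041 = \left(\left(-16\right) 37 - \frac{722}{99195}\right) - 2041 = \left(-592 - \frac{722}{99195}\right) - 2041 = - \frac{58724162}{99195} - 2041 = - \frac{261181157}{99195}$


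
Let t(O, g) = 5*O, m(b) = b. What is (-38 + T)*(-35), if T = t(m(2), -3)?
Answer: 980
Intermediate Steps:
T = 10 (T = 5*2 = 10)
(-38 + T)*(-35) = (-38 + 10)*(-35) = -28*(-35) = 980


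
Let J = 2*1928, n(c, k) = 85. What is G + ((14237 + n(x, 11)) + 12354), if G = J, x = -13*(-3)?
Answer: 30532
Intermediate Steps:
x = 39
J = 3856
G = 3856
G + ((14237 + n(x, 11)) + 12354) = 3856 + ((14237 + 85) + 12354) = 3856 + (14322 + 12354) = 3856 + 26676 = 30532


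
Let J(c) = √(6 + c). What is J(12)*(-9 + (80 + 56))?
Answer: 381*√2 ≈ 538.82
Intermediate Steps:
J(12)*(-9 + (80 + 56)) = √(6 + 12)*(-9 + (80 + 56)) = √18*(-9 + 136) = (3*√2)*127 = 381*√2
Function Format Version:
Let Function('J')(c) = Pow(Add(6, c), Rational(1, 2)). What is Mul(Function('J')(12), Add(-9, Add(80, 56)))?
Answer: Mul(381, Pow(2, Rational(1, 2))) ≈ 538.82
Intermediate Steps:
Mul(Function('J')(12), Add(-9, Add(80, 56))) = Mul(Pow(Add(6, 12), Rational(1, 2)), Add(-9, Add(80, 56))) = Mul(Pow(18, Rational(1, 2)), Add(-9, 136)) = Mul(Mul(3, Pow(2, Rational(1, 2))), 127) = Mul(381, Pow(2, Rational(1, 2)))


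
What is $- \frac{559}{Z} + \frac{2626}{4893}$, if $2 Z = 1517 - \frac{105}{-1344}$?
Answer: $- \frac{95137718}{475076049} \approx -0.20026$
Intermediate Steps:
$Z = \frac{97093}{128}$ ($Z = \frac{1517 - \frac{105}{-1344}}{2} = \frac{1517 - 105 \left(- \frac{1}{1344}\right)}{2} = \frac{1517 - - \frac{5}{64}}{2} = \frac{1517 + \frac{5}{64}}{2} = \frac{1}{2} \cdot \frac{97093}{64} = \frac{97093}{128} \approx 758.54$)
$- \frac{559}{Z} + \frac{2626}{4893} = - \frac{559}{\frac{97093}{128}} + \frac{2626}{4893} = \left(-559\right) \frac{128}{97093} + 2626 \cdot \frac{1}{4893} = - \frac{71552}{97093} + \frac{2626}{4893} = - \frac{95137718}{475076049}$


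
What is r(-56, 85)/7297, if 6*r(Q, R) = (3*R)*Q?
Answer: -2380/7297 ≈ -0.32616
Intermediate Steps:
r(Q, R) = Q*R/2 (r(Q, R) = ((3*R)*Q)/6 = (3*Q*R)/6 = Q*R/2)
r(-56, 85)/7297 = ((½)*(-56)*85)/7297 = -2380*1/7297 = -2380/7297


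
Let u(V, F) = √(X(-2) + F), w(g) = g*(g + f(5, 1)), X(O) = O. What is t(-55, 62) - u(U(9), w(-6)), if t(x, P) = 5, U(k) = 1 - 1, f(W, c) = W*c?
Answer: 3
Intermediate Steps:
w(g) = g*(5 + g) (w(g) = g*(g + 5*1) = g*(g + 5) = g*(5 + g))
U(k) = 0
u(V, F) = √(-2 + F)
t(-55, 62) - u(U(9), w(-6)) = 5 - √(-2 - 6*(5 - 6)) = 5 - √(-2 - 6*(-1)) = 5 - √(-2 + 6) = 5 - √4 = 5 - 1*2 = 5 - 2 = 3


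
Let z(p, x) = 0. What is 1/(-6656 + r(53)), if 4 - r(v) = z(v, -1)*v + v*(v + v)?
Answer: -1/12270 ≈ -8.1500e-5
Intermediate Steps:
r(v) = 4 - 2*v**2 (r(v) = 4 - (0*v + v*(v + v)) = 4 - (0 + v*(2*v)) = 4 - (0 + 2*v**2) = 4 - 2*v**2)
1/(-6656 + r(53)) = 1/(-6656 + (4 - 2*53**2)) = 1/(-6656 + (4 - 2*2809)) = 1/(-6656 + (4 - 5618)) = 1/(-6656 - 5614) = 1/(-12270) = -1/12270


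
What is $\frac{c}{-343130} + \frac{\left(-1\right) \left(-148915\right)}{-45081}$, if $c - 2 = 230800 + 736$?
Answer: $- \frac{30767584264}{7734321765} \approx -3.9781$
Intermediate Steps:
$c = 231538$ ($c = 2 + \left(230800 + 736\right) = 2 + 231536 = 231538$)
$\frac{c}{-343130} + \frac{\left(-1\right) \left(-148915\right)}{-45081} = \frac{231538}{-343130} + \frac{\left(-1\right) \left(-148915\right)}{-45081} = 231538 \left(- \frac{1}{343130}\right) + 148915 \left(- \frac{1}{45081}\right) = - \frac{115769}{171565} - \frac{148915}{45081} = - \frac{30767584264}{7734321765}$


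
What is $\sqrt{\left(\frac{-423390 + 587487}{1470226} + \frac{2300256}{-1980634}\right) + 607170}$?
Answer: $\frac{\sqrt{1287141284287016491952253721962}}{1455989801642} \approx 779.21$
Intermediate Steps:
$\sqrt{\left(\frac{-423390 + 587487}{1470226} + \frac{2300256}{-1980634}\right) + 607170} = \sqrt{\left(164097 \cdot \frac{1}{1470226} + 2300256 \left(- \frac{1}{1980634}\right)\right) + 607170} = \sqrt{\left(\frac{164097}{1470226} - \frac{1150128}{990317}\right) + 607170} = \sqrt{- \frac{1528440040179}{1455989801642} + 607170} = \sqrt{\frac{884031799422932961}{1455989801642}} = \frac{\sqrt{1287141284287016491952253721962}}{1455989801642}$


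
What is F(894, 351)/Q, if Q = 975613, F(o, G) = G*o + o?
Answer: 314688/975613 ≈ 0.32255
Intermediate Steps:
F(o, G) = o + G*o
F(894, 351)/Q = (894*(1 + 351))/975613 = (894*352)*(1/975613) = 314688*(1/975613) = 314688/975613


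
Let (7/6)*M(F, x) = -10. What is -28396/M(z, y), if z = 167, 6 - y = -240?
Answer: 49693/15 ≈ 3312.9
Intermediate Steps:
y = 246 (y = 6 - 1*(-240) = 6 + 240 = 246)
M(F, x) = -60/7 (M(F, x) = (6/7)*(-10) = -60/7)
-28396/M(z, y) = -28396/(-60/7) = -28396*(-7/60) = 49693/15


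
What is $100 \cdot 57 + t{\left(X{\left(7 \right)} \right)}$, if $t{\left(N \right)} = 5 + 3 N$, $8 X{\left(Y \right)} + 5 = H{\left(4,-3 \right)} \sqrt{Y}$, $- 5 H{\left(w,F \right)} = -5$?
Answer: $\frac{45625}{8} + \frac{3 \sqrt{7}}{8} \approx 5704.1$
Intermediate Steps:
$H{\left(w,F \right)} = 1$ ($H{\left(w,F \right)} = \left(- \frac{1}{5}\right) \left(-5\right) = 1$)
$X{\left(Y \right)} = - \frac{5}{8} + \frac{\sqrt{Y}}{8}$ ($X{\left(Y \right)} = - \frac{5}{8} + \frac{1 \sqrt{Y}}{8} = - \frac{5}{8} + \frac{\sqrt{Y}}{8}$)
$100 \cdot 57 + t{\left(X{\left(7 \right)} \right)} = 100 \cdot 57 + \left(5 + 3 \left(- \frac{5}{8} + \frac{\sqrt{7}}{8}\right)\right) = 5700 + \left(5 - \left(\frac{15}{8} - \frac{3 \sqrt{7}}{8}\right)\right) = 5700 + \left(\frac{25}{8} + \frac{3 \sqrt{7}}{8}\right) = \frac{45625}{8} + \frac{3 \sqrt{7}}{8}$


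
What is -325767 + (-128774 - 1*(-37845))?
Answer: -416696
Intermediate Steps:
-325767 + (-128774 - 1*(-37845)) = -325767 + (-128774 + 37845) = -325767 - 90929 = -416696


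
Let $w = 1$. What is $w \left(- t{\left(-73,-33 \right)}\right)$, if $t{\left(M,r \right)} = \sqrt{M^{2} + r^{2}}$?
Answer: $- \sqrt{6418} \approx -80.112$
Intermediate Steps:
$w \left(- t{\left(-73,-33 \right)}\right) = 1 \left(- \sqrt{\left(-73\right)^{2} + \left(-33\right)^{2}}\right) = 1 \left(- \sqrt{5329 + 1089}\right) = 1 \left(- \sqrt{6418}\right) = - \sqrt{6418}$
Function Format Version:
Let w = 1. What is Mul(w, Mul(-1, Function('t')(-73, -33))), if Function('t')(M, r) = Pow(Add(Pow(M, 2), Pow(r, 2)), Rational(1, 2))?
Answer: Mul(-1, Pow(6418, Rational(1, 2))) ≈ -80.112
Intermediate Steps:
Mul(w, Mul(-1, Function('t')(-73, -33))) = Mul(1, Mul(-1, Pow(Add(Pow(-73, 2), Pow(-33, 2)), Rational(1, 2)))) = Mul(1, Mul(-1, Pow(Add(5329, 1089), Rational(1, 2)))) = Mul(1, Mul(-1, Pow(6418, Rational(1, 2)))) = Mul(-1, Pow(6418, Rational(1, 2)))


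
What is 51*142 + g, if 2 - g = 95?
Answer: 7149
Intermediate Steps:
g = -93 (g = 2 - 1*95 = 2 - 95 = -93)
51*142 + g = 51*142 - 93 = 7242 - 93 = 7149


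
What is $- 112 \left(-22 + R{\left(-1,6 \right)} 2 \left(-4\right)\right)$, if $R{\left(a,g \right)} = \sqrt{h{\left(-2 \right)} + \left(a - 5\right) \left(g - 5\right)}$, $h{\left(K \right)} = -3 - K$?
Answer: $2464 + 896 i \sqrt{7} \approx 2464.0 + 2370.6 i$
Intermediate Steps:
$R{\left(a,g \right)} = \sqrt{-1 + \left(-5 + a\right) \left(-5 + g\right)}$ ($R{\left(a,g \right)} = \sqrt{\left(-3 - -2\right) + \left(a - 5\right) \left(g - 5\right)} = \sqrt{\left(-3 + 2\right) + \left(-5 + a\right) \left(-5 + g\right)} = \sqrt{-1 + \left(-5 + a\right) \left(-5 + g\right)}$)
$- 112 \left(-22 + R{\left(-1,6 \right)} 2 \left(-4\right)\right) = - 112 \left(-22 + \sqrt{24 - -5 - 30 - 6} \cdot 2 \left(-4\right)\right) = - 112 \left(-22 + \sqrt{24 + 5 - 30 - 6} \cdot 2 \left(-4\right)\right) = - 112 \left(-22 + \sqrt{-7} \cdot 2 \left(-4\right)\right) = - 112 \left(-22 + i \sqrt{7} \cdot 2 \left(-4\right)\right) = - 112 \left(-22 + 2 i \sqrt{7} \left(-4\right)\right) = - 112 \left(-22 - 8 i \sqrt{7}\right) = 2464 + 896 i \sqrt{7}$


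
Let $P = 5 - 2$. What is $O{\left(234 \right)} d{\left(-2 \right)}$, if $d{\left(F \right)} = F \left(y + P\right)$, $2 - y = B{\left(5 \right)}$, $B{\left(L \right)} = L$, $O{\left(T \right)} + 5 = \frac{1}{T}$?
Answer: $0$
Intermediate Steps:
$O{\left(T \right)} = -5 + \frac{1}{T}$
$y = -3$ ($y = 2 - 5 = -3$)
$P = 3$
$d{\left(F \right)} = 0$ ($d{\left(F \right)} = F \left(-3 + 3\right) = F 0 = 0$)
$O{\left(234 \right)} d{\left(-2 \right)} = \left(-5 + \frac{1}{234}\right) 0 = \left(- \frac{1169}{234}\right) 0 = 0$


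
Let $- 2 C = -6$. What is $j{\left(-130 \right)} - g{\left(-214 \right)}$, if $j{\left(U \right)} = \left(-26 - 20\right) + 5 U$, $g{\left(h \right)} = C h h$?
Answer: $-138084$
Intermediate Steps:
$C = 3$ ($C = \left(- \frac{1}{2}\right) \left(-6\right) = 3$)
$g{\left(h \right)} = 3 h^{2}$ ($g{\left(h \right)} = 3 h h = 3 h^{2}$)
$j{\left(U \right)} = -46 + 5 U$
$j{\left(-130 \right)} - g{\left(-214 \right)} = \left(-46 + 5 \left(-130\right)\right) - 3 \left(-214\right)^{2} = \left(-46 - 650\right) - 3 \cdot 45796 = -696 - 137388 = -138084$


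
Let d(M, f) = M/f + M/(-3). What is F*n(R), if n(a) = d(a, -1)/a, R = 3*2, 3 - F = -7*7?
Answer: -208/3 ≈ -69.333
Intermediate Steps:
F = 52 (F = 3 - (-7)*7 = 3 - 1*(-49) = 3 + 49 = 52)
R = 6
d(M, f) = -M/3 + M/f (d(M, f) = M/f + M*(-1/3) = M/f - M/3 = -M/3 + M/f)
n(a) = -4/3 (n(a) = (-a/3 + a/(-1))/a = (-a/3 + a*(-1))/a = (-a/3 - a)/a = (-4*a/3)/a = -4/3)
F*n(R) = 52*(-4/3) = -208/3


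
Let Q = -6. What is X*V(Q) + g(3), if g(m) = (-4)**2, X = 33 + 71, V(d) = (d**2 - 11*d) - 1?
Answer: 10520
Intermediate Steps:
V(d) = -1 + d**2 - 11*d
X = 104
g(m) = 16
X*V(Q) + g(3) = 104*(-1 + (-6)**2 - 11*(-6)) + 16 = 104*(-1 + 36 + 66) + 16 = 104*101 + 16 = 10504 + 16 = 10520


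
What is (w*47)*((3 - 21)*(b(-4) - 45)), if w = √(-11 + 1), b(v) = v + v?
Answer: 44838*I*√10 ≈ 1.4179e+5*I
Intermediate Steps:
b(v) = 2*v
w = I*√10 (w = √(-10) = I*√10 ≈ 3.1623*I)
(w*47)*((3 - 21)*(b(-4) - 45)) = ((I*√10)*47)*((3 - 21)*(2*(-4) - 45)) = (47*I*√10)*(-18*(-8 - 45)) = (47*I*√10)*(-18*(-53)) = (47*I*√10)*954 = 44838*I*√10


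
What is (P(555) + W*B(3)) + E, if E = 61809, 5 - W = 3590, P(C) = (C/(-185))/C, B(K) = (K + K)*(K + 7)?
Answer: -28358836/185 ≈ -1.5329e+5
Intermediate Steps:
B(K) = 2*K*(7 + K) (B(K) = (2*K)*(7 + K) = 2*K*(7 + K))
P(C) = -1/185 (P(C) = (C*(-1/185))/C = (-C/185)/C = -1/185)
W = -3585 (W = 5 - 1*3590 = 5 - 3590 = -3585)
(P(555) + W*B(3)) + E = (-1/185 - 7170*3*(7 + 3)) + 61809 = (-1/185 - 7170*3*10) + 61809 = (-1/185 - 3585*60) + 61809 = (-1/185 - 215100) + 61809 = -39793501/185 + 61809 = -28358836/185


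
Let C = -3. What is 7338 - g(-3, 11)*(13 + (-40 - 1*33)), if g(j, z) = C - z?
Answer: 6498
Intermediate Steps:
g(j, z) = -3 - z
7338 - g(-3, 11)*(13 + (-40 - 1*33)) = 7338 - (-3 - 1*11)*(13 + (-40 - 1*33)) = 7338 - (-3 - 11)*(13 + (-40 - 33)) = 7338 - (-14)*(13 - 73) = 7338 - (-14)*(-60) = 7338 - 1*840 = 7338 - 840 = 6498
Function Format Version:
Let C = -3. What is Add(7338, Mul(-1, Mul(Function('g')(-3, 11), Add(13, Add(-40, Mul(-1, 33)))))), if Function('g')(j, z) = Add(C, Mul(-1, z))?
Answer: 6498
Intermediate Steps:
Function('g')(j, z) = Add(-3, Mul(-1, z))
Add(7338, Mul(-1, Mul(Function('g')(-3, 11), Add(13, Add(-40, Mul(-1, 33)))))) = Add(7338, Mul(-1, Mul(Add(-3, Mul(-1, 11)), Add(13, Add(-40, Mul(-1, 33)))))) = Add(7338, Mul(-1, Mul(Add(-3, -11), Add(13, Add(-40, -33))))) = Add(7338, Mul(-1, Mul(-14, Add(13, -73)))) = Add(7338, Mul(-1, Mul(-14, -60))) = Add(7338, Mul(-1, 840)) = Add(7338, -840) = 6498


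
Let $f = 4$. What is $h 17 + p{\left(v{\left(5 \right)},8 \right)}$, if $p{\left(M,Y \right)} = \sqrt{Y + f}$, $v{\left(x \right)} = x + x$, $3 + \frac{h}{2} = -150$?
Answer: $-5202 + 2 \sqrt{3} \approx -5198.5$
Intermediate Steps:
$h = -306$ ($h = -6 + 2 \left(-150\right) = -6 - 300 = -306$)
$v{\left(x \right)} = 2 x$
$p{\left(M,Y \right)} = \sqrt{4 + Y}$ ($p{\left(M,Y \right)} = \sqrt{Y + 4} = \sqrt{4 + Y}$)
$h 17 + p{\left(v{\left(5 \right)},8 \right)} = \left(-306\right) 17 + \sqrt{4 + 8} = -5202 + \sqrt{12} = -5202 + 2 \sqrt{3}$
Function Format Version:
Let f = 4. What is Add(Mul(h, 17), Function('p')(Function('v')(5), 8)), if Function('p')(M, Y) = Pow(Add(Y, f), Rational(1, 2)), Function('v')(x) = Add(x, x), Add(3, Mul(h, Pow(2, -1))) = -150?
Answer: Add(-5202, Mul(2, Pow(3, Rational(1, 2)))) ≈ -5198.5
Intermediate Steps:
h = -306 (h = Add(-6, Mul(2, -150)) = Add(-6, -300) = -306)
Function('v')(x) = Mul(2, x)
Function('p')(M, Y) = Pow(Add(4, Y), Rational(1, 2)) (Function('p')(M, Y) = Pow(Add(Y, 4), Rational(1, 2)) = Pow(Add(4, Y), Rational(1, 2)))
Add(Mul(h, 17), Function('p')(Function('v')(5), 8)) = Add(Mul(-306, 17), Pow(Add(4, 8), Rational(1, 2))) = Add(-5202, Pow(12, Rational(1, 2))) = Add(-5202, Mul(2, Pow(3, Rational(1, 2))))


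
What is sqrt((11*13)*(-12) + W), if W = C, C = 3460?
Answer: 4*sqrt(109) ≈ 41.761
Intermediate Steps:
W = 3460
sqrt((11*13)*(-12) + W) = sqrt((11*13)*(-12) + 3460) = sqrt(143*(-12) + 3460) = sqrt(-1716 + 3460) = sqrt(1744) = 4*sqrt(109)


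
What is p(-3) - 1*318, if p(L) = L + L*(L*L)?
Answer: -348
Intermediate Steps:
p(L) = L + L**3 (p(L) = L + L*L**2 = L + L**3)
p(-3) - 1*318 = (-3 + (-3)**3) - 1*318 = (-3 - 27) - 318 = -30 - 318 = -348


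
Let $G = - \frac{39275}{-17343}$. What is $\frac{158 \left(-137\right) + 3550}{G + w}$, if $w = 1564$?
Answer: $- \frac{313838928}{27163727} \approx -11.554$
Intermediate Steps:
$G = \frac{39275}{17343}$ ($G = \left(-39275\right) \left(- \frac{1}{17343}\right) = \frac{39275}{17343} \approx 2.2646$)
$\frac{158 \left(-137\right) + 3550}{G + w} = \frac{158 \left(-137\right) + 3550}{\frac{39275}{17343} + 1564} = \frac{-21646 + 3550}{\frac{27163727}{17343}} = \left(-18096\right) \frac{17343}{27163727} = - \frac{313838928}{27163727}$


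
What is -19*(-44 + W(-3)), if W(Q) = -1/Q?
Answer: 2489/3 ≈ 829.67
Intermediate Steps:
-19*(-44 + W(-3)) = -19*(-44 - 1/(-3)) = -19*(-44 - 1*(-1/3)) = -19*(-44 + 1/3) = -19*(-131/3) = 2489/3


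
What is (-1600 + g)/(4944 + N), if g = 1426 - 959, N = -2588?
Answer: -1133/2356 ≈ -0.48090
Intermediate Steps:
g = 467
(-1600 + g)/(4944 + N) = (-1600 + 467)/(4944 - 2588) = -1133/2356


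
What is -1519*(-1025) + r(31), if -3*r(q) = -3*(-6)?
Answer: 1556969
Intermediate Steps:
r(q) = -6 (r(q) = -(-1)*(-6) = -⅓*18 = -6)
-1519*(-1025) + r(31) = -1519*(-1025) - 6 = 1556975 - 6 = 1556969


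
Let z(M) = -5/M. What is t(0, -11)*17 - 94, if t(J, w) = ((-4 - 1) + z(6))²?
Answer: 17441/36 ≈ 484.47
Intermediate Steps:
t(J, w) = 1225/36 (t(J, w) = ((-4 - 1) - 5/6)² = (-5 - 5*⅙)² = (-5 - ⅚)² = (-35/6)² = 1225/36)
t(0, -11)*17 - 94 = (1225/36)*17 - 94 = 20825/36 - 94 = 17441/36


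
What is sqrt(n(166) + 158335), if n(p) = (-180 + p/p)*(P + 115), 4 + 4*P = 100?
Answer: sqrt(133454) ≈ 365.31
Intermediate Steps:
P = 24 (P = -1 + (1/4)*100 = -1 + 25 = 24)
n(p) = -24881 (n(p) = (-180 + p/p)*(24 + 115) = (-180 + 1)*139 = -179*139 = -24881)
sqrt(n(166) + 158335) = sqrt(-24881 + 158335) = sqrt(133454)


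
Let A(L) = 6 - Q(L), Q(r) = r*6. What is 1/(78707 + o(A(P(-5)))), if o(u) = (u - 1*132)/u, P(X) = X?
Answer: 3/236113 ≈ 1.2706e-5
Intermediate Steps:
Q(r) = 6*r
A(L) = 6 - 6*L
o(u) = (-132 + u)/u (o(u) = (u - 132)/u = (-132 + u)/u)
1/(78707 + o(A(P(-5)))) = 1/(78707 + (-132 + (6 - 6*(-5)))/(6 - 6*(-5))) = 1/(78707 + (-132 + (6 + 30))/(6 + 30)) = 1/(78707 + (-132 + 36)/36) = 1/(78707 + (1/36)*(-96)) = 1/(78707 - 8/3) = 1/(236113/3) = 3/236113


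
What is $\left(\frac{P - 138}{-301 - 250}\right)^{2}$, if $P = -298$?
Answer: $\frac{190096}{303601} \approx 0.62614$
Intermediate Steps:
$\left(\frac{P - 138}{-301 - 250}\right)^{2} = \left(\frac{-298 - 138}{-301 - 250}\right)^{2} = \left(- \frac{436}{-551}\right)^{2} = \left(\left(-436\right) \left(- \frac{1}{551}\right)\right)^{2} = \left(\frac{436}{551}\right)^{2} = \frac{190096}{303601}$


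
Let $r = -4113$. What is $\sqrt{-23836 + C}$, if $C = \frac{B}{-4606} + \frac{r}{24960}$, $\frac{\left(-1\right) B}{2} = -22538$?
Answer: $\frac{i \sqrt{2791728141572630}}{342160} \approx 154.42 i$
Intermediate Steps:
$B = 45076$ ($B = \left(-2\right) \left(-22538\right) = 45076$)
$C = - \frac{190673573}{19160960}$ ($C = \frac{45076}{-4606} - \frac{4113}{24960} = 45076 \left(- \frac{1}{4606}\right) - \frac{1371}{8320} = - \frac{22538}{2303} - \frac{1371}{8320} = - \frac{190673573}{19160960} \approx -9.9511$)
$\sqrt{-23836 + C} = \sqrt{-23836 - \frac{190673573}{19160960}} = \sqrt{- \frac{456911316133}{19160960}} = \frac{i \sqrt{2791728141572630}}{342160}$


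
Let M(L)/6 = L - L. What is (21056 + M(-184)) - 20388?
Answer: 668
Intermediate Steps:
M(L) = 0 (M(L) = 6*(L - L) = 6*0 = 0)
(21056 + M(-184)) - 20388 = (21056 + 0) - 20388 = 21056 - 20388 = 668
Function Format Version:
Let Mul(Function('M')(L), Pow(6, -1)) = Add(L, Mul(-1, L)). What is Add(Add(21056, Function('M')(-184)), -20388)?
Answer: 668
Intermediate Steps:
Function('M')(L) = 0 (Function('M')(L) = Mul(6, Add(L, Mul(-1, L))) = Mul(6, 0) = 0)
Add(Add(21056, Function('M')(-184)), -20388) = Add(Add(21056, 0), -20388) = Add(21056, -20388) = 668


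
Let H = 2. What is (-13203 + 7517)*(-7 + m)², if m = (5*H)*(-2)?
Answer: -4145094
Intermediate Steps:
m = -20 (m = (5*2)*(-2) = 10*(-2) = -20)
(-13203 + 7517)*(-7 + m)² = (-13203 + 7517)*(-7 - 20)² = -5686*(-27)² = -5686*729 = -4145094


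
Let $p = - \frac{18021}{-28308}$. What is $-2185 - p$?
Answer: $- \frac{20623667}{9436} \approx -2185.6$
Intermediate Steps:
$p = \frac{6007}{9436}$ ($p = \left(-18021\right) \left(- \frac{1}{28308}\right) = \frac{6007}{9436} \approx 0.6366$)
$-2185 - p = -2185 - \frac{6007}{9436} = - \frac{20623667}{9436}$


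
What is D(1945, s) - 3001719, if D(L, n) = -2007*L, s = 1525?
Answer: -6905334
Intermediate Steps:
D(1945, s) - 3001719 = -2007*1945 - 3001719 = -3903615 - 3001719 = -6905334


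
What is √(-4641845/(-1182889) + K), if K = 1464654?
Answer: √2049388014417988139/1182889 ≈ 1210.2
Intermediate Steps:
√(-4641845/(-1182889) + K) = √(-4641845/(-1182889) + 1464654) = √(-4641845*(-1/1182889) + 1464654) = √(4641845/1182889 + 1464654) = √(1732527747251/1182889) = √2049388014417988139/1182889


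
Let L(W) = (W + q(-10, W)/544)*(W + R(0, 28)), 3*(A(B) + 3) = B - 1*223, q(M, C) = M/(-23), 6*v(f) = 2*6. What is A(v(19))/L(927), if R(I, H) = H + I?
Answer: -287776/3323008641 ≈ -8.6601e-5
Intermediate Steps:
v(f) = 2 (v(f) = (2*6)/6 = (⅙)*12 = 2)
q(M, C) = -M/23 (q(M, C) = M*(-1/23) = -M/23)
A(B) = -232/3 + B/3 (A(B) = -3 + (B - 1*223)/3 = -3 + (B - 223)/3 = -3 + (-223 + B)/3 = -3 + (-223/3 + B/3) = -232/3 + B/3)
L(W) = (28 + W)*(5/6256 + W) (L(W) = (W - 1/23*(-10)/544)*(W + (28 + 0)) = (W + (10/23)*(1/544))*(W + 28) = (W + 5/6256)*(28 + W) = (5/6256 + W)*(28 + W) = (28 + W)*(5/6256 + W))
A(v(19))/L(927) = (-232/3 + (⅓)*2)/(35/1564 + 927² + (175173/6256)*927) = (-232/3 + ⅔)/(35/1564 + 859329 + 162385371/6256) = -230/(3*5538347735/6256) = -230/3*6256/5538347735 = -287776/3323008641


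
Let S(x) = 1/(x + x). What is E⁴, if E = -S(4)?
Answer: 1/4096 ≈ 0.00024414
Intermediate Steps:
S(x) = 1/(2*x)
E = -⅛ (E = -1/(2*4) = -1*⅛ = -⅛ ≈ -0.12500)
E⁴ = (-⅛)⁴ = 1/4096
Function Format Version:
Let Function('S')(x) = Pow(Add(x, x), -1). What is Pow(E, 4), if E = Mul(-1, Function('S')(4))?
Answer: Rational(1, 4096) ≈ 0.00024414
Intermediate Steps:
Function('S')(x) = Mul(Rational(1, 2), Pow(x, -1)) (Function('S')(x) = Pow(Mul(2, x), -1) = Mul(Rational(1, 2), Pow(x, -1)))
E = Rational(-1, 8) (E = Mul(-1, Mul(Rational(1, 2), Pow(4, -1))) = Mul(-1, Mul(Rational(1, 2), Rational(1, 4))) = Mul(-1, Rational(1, 8)) = Rational(-1, 8) ≈ -0.12500)
Pow(E, 4) = Pow(Rational(-1, 8), 4) = Rational(1, 4096)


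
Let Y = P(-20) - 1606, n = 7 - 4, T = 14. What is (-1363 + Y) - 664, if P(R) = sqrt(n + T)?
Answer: -3633 + sqrt(17) ≈ -3628.9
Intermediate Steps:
n = 3
P(R) = sqrt(17) (P(R) = sqrt(3 + 14) = sqrt(17))
Y = -1606 + sqrt(17) (Y = sqrt(17) - 1606 = -1606 + sqrt(17) ≈ -1601.9)
(-1363 + Y) - 664 = (-1363 + (-1606 + sqrt(17))) - 664 = (-2969 + sqrt(17)) - 664 = -3633 + sqrt(17)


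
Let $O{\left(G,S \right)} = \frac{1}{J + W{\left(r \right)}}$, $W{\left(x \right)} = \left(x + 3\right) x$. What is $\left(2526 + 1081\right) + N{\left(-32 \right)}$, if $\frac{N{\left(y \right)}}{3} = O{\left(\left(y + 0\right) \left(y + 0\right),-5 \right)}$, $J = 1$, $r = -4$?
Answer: $\frac{18038}{5} \approx 3607.6$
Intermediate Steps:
$W{\left(x \right)} = x \left(3 + x\right)$ ($W{\left(x \right)} = \left(3 + x\right) x = x \left(3 + x\right)$)
$O{\left(G,S \right)} = \frac{1}{5}$ ($O{\left(G,S \right)} = \frac{1}{1 - 4 \left(3 - 4\right)} = \frac{1}{1 - -4} = \frac{1}{1 + 4} = \frac{1}{5}$)
$N{\left(y \right)} = \frac{3}{5}$ ($N{\left(y \right)} = 3 \cdot \frac{1}{5} = \frac{3}{5}$)
$\left(2526 + 1081\right) + N{\left(-32 \right)} = \left(2526 + 1081\right) + \frac{3}{5} = 3607 + \frac{3}{5} = \frac{18038}{5}$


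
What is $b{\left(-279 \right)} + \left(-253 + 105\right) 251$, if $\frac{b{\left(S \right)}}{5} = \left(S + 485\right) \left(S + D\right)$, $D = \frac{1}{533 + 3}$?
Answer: $- \frac{86970309}{268} \approx -3.2452 \cdot 10^{5}$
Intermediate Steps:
$D = \frac{1}{536} \approx 0.0018657$
$b{\left(S \right)} = 5 \left(485 + S\right) \left(\frac{1}{536} + S\right)$ ($b{\left(S \right)} = 5 \left(S + 485\right) \left(S + \frac{1}{536}\right) = 5 \left(485 + S\right) \left(\frac{1}{536} + S\right)$)
$b{\left(-279 \right)} + \left(-253 + 105\right) 251 = \left(\frac{2425}{536} + 5 \left(-279\right)^{2} + \frac{1299805}{536} \left(-279\right)\right) + \left(-253 + 105\right) 251 = \left(\frac{2425}{536} + 5 \cdot 77841 - \frac{362645595}{536}\right) - 37148 = \left(\frac{2425}{536} + 389205 - \frac{362645595}{536}\right) - 37148 = - \frac{77014645}{268} - 37148 = - \frac{86970309}{268}$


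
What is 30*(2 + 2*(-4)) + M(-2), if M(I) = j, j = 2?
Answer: -178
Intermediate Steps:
M(I) = 2
30*(2 + 2*(-4)) + M(-2) = 30*(2 + 2*(-4)) + 2 = 30*(2 - 8) + 2 = 30*(-6) + 2 = -180 + 2 = -178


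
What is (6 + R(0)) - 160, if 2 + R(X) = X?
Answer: -156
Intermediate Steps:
R(X) = -2 + X
(6 + R(0)) - 160 = (6 + (-2 + 0)) - 160 = (6 - 2) - 160 = 4 - 160 = -156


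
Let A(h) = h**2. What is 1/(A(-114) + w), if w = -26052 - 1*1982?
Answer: -1/15038 ≈ -6.6498e-5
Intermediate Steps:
w = -28034 (w = -26052 - 1982 = -28034)
1/(A(-114) + w) = 1/((-114)**2 - 28034) = 1/(12996 - 28034) = 1/(-15038) = -1/15038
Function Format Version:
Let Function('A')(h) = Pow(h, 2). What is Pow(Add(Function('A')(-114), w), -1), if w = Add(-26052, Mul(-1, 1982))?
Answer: Rational(-1, 15038) ≈ -6.6498e-5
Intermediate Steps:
w = -28034 (w = Add(-26052, -1982) = -28034)
Pow(Add(Function('A')(-114), w), -1) = Pow(Add(Pow(-114, 2), -28034), -1) = Pow(Add(12996, -28034), -1) = Pow(-15038, -1) = Rational(-1, 15038)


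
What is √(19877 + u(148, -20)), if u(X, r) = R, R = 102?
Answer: √19979 ≈ 141.35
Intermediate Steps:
u(X, r) = 102
√(19877 + u(148, -20)) = √(19877 + 102) = √19979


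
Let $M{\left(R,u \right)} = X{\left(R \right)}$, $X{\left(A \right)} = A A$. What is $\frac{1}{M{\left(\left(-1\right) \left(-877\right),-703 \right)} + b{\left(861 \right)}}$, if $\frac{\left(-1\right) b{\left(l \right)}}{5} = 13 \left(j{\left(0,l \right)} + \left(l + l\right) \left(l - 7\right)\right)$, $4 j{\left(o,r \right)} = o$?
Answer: $- \frac{1}{94819091} \approx -1.0546 \cdot 10^{-8}$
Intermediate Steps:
$X{\left(A \right)} = A^{2}$
$M{\left(R,u \right)} = R^{2}$
$j{\left(o,r \right)} = \frac{o}{4}$
$b{\left(l \right)} = - 130 l \left(-7 + l\right)$ ($b{\left(l \right)} = - 5 \cdot 13 \left(\frac{1}{4} \cdot 0 + \left(l + l\right) \left(l - 7\right)\right) = - 5 \cdot 13 \left(0 + 2 l \left(-7 + l\right)\right) = - 5 \cdot 13 \cdot 2 l \left(-7 + l\right) = - 5 \cdot 26 l \left(-7 + l\right) = - 130 l \left(-7 + l\right)$)
$\frac{1}{M{\left(\left(-1\right) \left(-877\right),-703 \right)} + b{\left(861 \right)}} = \frac{1}{\left(\left(-1\right) \left(-877\right)\right)^{2} + 130 \cdot 861 \left(7 - 861\right)} = \frac{1}{877^{2} + 130 \cdot 861 \left(7 - 861\right)} = \frac{1}{769129 + 130 \cdot 861 \left(-854\right)} = \frac{1}{769129 - 95588220} = \frac{1}{-94819091} = - \frac{1}{94819091}$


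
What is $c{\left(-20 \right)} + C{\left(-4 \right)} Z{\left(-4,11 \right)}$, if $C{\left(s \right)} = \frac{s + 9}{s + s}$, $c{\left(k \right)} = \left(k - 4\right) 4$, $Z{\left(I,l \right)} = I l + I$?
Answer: $-66$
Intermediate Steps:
$Z{\left(I,l \right)} = I + I l$
$c{\left(k \right)} = -16 + 4 k$ ($c{\left(k \right)} = \left(-4 + k\right) 4 = -16 + 4 k$)
$C{\left(s \right)} = \frac{9 + s}{2 s}$
$c{\left(-20 \right)} + C{\left(-4 \right)} Z{\left(-4,11 \right)} = \left(-16 + 4 \left(-20\right)\right) + \frac{9 - 4}{2 \left(-4\right)} \left(- 4 \left(1 + 11\right)\right) = \left(-16 - 80\right) + \frac{1}{2} \left(- \frac{1}{4}\right) 5 \left(\left(-4\right) 12\right) = -96 - -30 = -96 + 30 = -66$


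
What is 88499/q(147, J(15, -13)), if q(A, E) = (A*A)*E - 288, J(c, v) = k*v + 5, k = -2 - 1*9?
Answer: 88499/3197844 ≈ 0.027675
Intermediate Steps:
k = -11 (k = -2 - 9 = -11)
J(c, v) = 5 - 11*v (J(c, v) = -11*v + 5 = 5 - 11*v)
q(A, E) = -288 + E*A² (q(A, E) = A²*E - 288 = E*A² - 288 = -288 + E*A²)
88499/q(147, J(15, -13)) = 88499/(-288 + (5 - 11*(-13))*147²) = 88499/(-288 + (5 + 143)*21609) = 88499/(-288 + 148*21609) = 88499/(-288 + 3198132) = 88499/3197844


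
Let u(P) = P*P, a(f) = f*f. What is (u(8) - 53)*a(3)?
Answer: 99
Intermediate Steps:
a(f) = f²
u(P) = P²
(u(8) - 53)*a(3) = (8² - 53)*3² = (64 - 53)*9 = 11*9 = 99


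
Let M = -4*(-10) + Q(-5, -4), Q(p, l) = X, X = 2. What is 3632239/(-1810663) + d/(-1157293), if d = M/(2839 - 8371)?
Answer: -3875686704368253/1932021141268798 ≈ -2.0060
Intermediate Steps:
Q(p, l) = 2
M = 42 (M = -4*(-10) + 2 = 40 + 2 = 42)
d = -7/922 (d = 42/(2839 - 8371) = 42/(-5532) = -1/5532*42 = -7/922 ≈ -0.0075922)
3632239/(-1810663) + d/(-1157293) = 3632239/(-1810663) - 7/922/(-1157293) = 3632239*(-1/1810663) - 7/922*(-1/1157293) = -3632239/1810663 + 7/1067024146 = -3875686704368253/1932021141268798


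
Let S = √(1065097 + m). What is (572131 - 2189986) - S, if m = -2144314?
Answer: -1617855 - 3*I*√119913 ≈ -1.6179e+6 - 1038.9*I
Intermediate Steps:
S = 3*I*√119913 (S = √(1065097 - 2144314) = √(-1079217) = 3*I*√119913 ≈ 1038.9*I)
(572131 - 2189986) - S = (572131 - 2189986) - 3*I*√119913 = -1617855 - 3*I*√119913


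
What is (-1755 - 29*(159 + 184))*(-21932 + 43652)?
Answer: -254167440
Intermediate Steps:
(-1755 - 29*(159 + 184))*(-21932 + 43652) = (-1755 - 29*343)*21720 = (-1755 - 9947)*21720 = -11702*21720 = -254167440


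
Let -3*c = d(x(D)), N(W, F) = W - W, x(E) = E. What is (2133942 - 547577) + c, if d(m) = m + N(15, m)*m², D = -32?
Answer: 4759127/3 ≈ 1.5864e+6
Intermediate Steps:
N(W, F) = 0
d(m) = m (d(m) = m + 0*m² = m + 0 = m)
c = 32/3 (c = -⅓*(-32) = 32/3 ≈ 10.667)
(2133942 - 547577) + c = (2133942 - 547577) + 32/3 = 1586365 + 32/3 = 4759127/3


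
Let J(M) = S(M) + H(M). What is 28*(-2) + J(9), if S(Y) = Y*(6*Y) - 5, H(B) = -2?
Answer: 423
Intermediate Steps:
S(Y) = -5 + 6*Y² (S(Y) = 6*Y² - 5 = -5 + 6*Y²)
J(M) = -7 + 6*M² (J(M) = (-5 + 6*M²) - 2 = -7 + 6*M²)
28*(-2) + J(9) = 28*(-2) + (-7 + 6*9²) = -56 + (-7 + 6*81) = -56 + (-7 + 486) = -56 + 479 = 423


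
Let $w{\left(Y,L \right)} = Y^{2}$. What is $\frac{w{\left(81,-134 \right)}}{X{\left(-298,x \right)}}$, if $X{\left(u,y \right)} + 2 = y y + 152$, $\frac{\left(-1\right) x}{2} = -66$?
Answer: $\frac{2187}{5858} \approx 0.37334$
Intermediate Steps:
$x = 132$ ($x = \left(-2\right) \left(-66\right) = 132$)
$X{\left(u,y \right)} = 150 + y^{2}$ ($X{\left(u,y \right)} = -2 + \left(y y + 152\right) = -2 + \left(y^{2} + 152\right) = -2 + \left(152 + y^{2}\right) = 150 + y^{2}$)
$\frac{w{\left(81,-134 \right)}}{X{\left(-298,x \right)}} = \frac{81^{2}}{150 + 132^{2}} = \frac{6561}{150 + 17424} = \frac{6561}{17574} = 6561 \cdot \frac{1}{17574} = \frac{2187}{5858}$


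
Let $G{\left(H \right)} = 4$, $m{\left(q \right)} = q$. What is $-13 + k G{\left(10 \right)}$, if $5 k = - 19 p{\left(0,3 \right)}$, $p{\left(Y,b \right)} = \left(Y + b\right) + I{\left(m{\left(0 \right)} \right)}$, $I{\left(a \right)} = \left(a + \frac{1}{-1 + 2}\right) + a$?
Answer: $- \frac{369}{5} \approx -73.8$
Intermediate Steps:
$I{\left(a \right)} = 1 + 2 a$ ($I{\left(a \right)} = \left(a + 1^{-1}\right) + a = \left(a + 1\right) + a = \left(1 + a\right) + a = 1 + 2 a$)
$p{\left(Y,b \right)} = 1 + Y + b$ ($p{\left(Y,b \right)} = \left(Y + b\right) + \left(1 + 2 \cdot 0\right) = \left(Y + b\right) + \left(1 + 0\right) = \left(Y + b\right) + 1 = 1 + Y + b$)
$k = - \frac{76}{5}$ ($k = \frac{\left(-19\right) \left(1 + 0 + 3\right)}{5} = \frac{\left(-19\right) 4}{5} = \frac{1}{5} \left(-76\right) = - \frac{76}{5} \approx -15.2$)
$-13 + k G{\left(10 \right)} = -13 - \frac{304}{5} = - \frac{369}{5}$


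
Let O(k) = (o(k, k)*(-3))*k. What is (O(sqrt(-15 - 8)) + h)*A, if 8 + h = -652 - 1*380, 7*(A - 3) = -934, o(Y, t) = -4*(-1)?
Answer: 949520/7 + 10956*I*sqrt(23)/7 ≈ 1.3565e+5 + 7506.2*I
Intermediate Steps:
o(Y, t) = 4
A = -913/7 (A = 3 + (1/7)*(-934) = 3 - 934/7 = -913/7 ≈ -130.43)
h = -1040 (h = -8 + (-652 - 1*380) = -8 + (-652 - 380) = -8 - 1032 = -1040)
O(k) = -12*k (O(k) = (4*(-3))*k = -12*k)
(O(sqrt(-15 - 8)) + h)*A = (-12*sqrt(-15 - 8) - 1040)*(-913/7) = (-12*I*sqrt(23) - 1040)*(-913/7) = (-1040 - 12*I*sqrt(23))*(-913/7) = 949520/7 + 10956*I*sqrt(23)/7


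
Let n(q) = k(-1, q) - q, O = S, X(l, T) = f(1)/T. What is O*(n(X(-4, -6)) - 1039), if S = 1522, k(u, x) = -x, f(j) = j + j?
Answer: -4741030/3 ≈ -1.5803e+6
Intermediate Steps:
f(j) = 2*j
X(l, T) = 2/T (X(l, T) = (2*1)/T = 2/T)
O = 1522
n(q) = -2*q (n(q) = -q - q = -2*q)
O*(n(X(-4, -6)) - 1039) = 1522*(-4/(-6) - 1039) = 1522*(-4*(-1)/6 - 1039) = 1522*(-2*(-1/3) - 1039) = 1522*(2/3 - 1039) = 1522*(-3115/3) = -4741030/3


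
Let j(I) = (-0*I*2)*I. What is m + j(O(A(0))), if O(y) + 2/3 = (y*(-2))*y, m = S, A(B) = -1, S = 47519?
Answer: 47519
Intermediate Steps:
m = 47519
O(y) = -⅔ - 2*y² (O(y) = -⅔ + (y*(-2))*y = -⅔ + (-2*y)*y = -⅔ - 2*y²)
j(I) = 0 (j(I) = (-0*2)*I = (-1*0)*I = 0*I = 0)
m + j(O(A(0))) = 47519 + 0 = 47519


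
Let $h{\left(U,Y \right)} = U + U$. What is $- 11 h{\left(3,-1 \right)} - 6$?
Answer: $-72$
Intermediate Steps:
$h{\left(U,Y \right)} = 2 U$
$- 11 h{\left(3,-1 \right)} - 6 = - 11 \cdot 2 \cdot 3 - 6 = \left(-11\right) 6 - 6 = -66 - 6 = -72$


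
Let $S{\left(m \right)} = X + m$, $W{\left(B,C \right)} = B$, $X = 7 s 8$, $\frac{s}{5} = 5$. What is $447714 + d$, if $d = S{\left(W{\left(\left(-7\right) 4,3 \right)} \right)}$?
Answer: $449086$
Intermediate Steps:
$s = 25$ ($s = 5 \cdot 5 = 25$)
$X = 1400$ ($X = 7 \cdot 25 \cdot 8 = 175 \cdot 8 = 1400$)
$S{\left(m \right)} = 1400 + m$
$d = 1372$ ($d = 1400 - 28 = 1372$)
$447714 + d = 447714 + 1372 = 449086$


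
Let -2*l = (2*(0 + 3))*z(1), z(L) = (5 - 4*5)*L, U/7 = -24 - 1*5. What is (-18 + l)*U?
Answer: -5481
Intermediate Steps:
U = -203 (U = 7*(-24 - 1*5) = 7*(-24 - 5) = 7*(-29) = -203)
z(L) = -15*L (z(L) = (5 - 20)*L = -15*L)
l = 45 (l = -2*(0 + 3)*(-15*1)/2 = -2*3*(-15)/2 = -3*(-15) = -1/2*(-90) = 45)
(-18 + l)*U = (-18 + 45)*(-203) = 27*(-203) = -5481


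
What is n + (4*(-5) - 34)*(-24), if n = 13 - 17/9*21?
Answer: 3808/3 ≈ 1269.3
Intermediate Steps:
n = -80/3 (n = 13 - 17*⅑*21 = 13 - 17/9*21 = 13 - 119/3 = -80/3 ≈ -26.667)
n + (4*(-5) - 34)*(-24) = -80/3 + (4*(-5) - 34)*(-24) = -80/3 + (-20 - 34)*(-24) = -80/3 - 54*(-24) = -80/3 + 1296 = 3808/3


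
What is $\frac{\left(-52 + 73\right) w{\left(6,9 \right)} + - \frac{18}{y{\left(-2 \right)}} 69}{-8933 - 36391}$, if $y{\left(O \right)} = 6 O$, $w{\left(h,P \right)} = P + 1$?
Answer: $- \frac{209}{30216} \approx -0.0069169$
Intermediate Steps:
$w{\left(h,P \right)} = 1 + P$
$\frac{\left(-52 + 73\right) w{\left(6,9 \right)} + - \frac{18}{y{\left(-2 \right)}} 69}{-8933 - 36391} = \frac{\left(-52 + 73\right) \left(1 + 9\right) + - \frac{18}{6 \left(-2\right)} 69}{-8933 - 36391} = \frac{21 \cdot 10 + - \frac{18}{-12} \cdot 69}{-45324} = \left(210 + \left(-18\right) \left(- \frac{1}{12}\right) 69\right) \left(- \frac{1}{45324}\right) = \left(210 + \frac{3}{2} \cdot 69\right) \left(- \frac{1}{45324}\right) = \left(210 + \frac{207}{2}\right) \left(- \frac{1}{45324}\right) = \frac{627}{2} \left(- \frac{1}{45324}\right) = - \frac{209}{30216}$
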